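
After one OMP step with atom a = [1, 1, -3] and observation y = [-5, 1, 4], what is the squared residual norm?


a^T a = 11.
a^T y = -16.
coeff = -16/11 = -16/11.
||r||^2 = 206/11.

206/11


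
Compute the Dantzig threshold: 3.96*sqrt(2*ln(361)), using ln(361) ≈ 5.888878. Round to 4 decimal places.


ln(361) ≈ 5.888878.
2*ln(n) ≈ 11.777756.
sqrt(2*ln(n)) ≈ sqrt(11.777756) ≈ 3.431874.
threshold ≈ 3.96*3.431874 = 13.59022104 ≈ 13.5902.

13.5902


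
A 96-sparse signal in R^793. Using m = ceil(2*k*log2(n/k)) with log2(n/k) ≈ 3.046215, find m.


log2(n/k) = log2(793/96) ≈ 3.046215.
2*k*log2(n/k) ≈ 2*96*3.046215 = 584.87328.
m = ceil(584.87328) = 585.

585


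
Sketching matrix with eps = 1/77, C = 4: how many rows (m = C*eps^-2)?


1/eps = 77.
(1/eps)^2 = 5929.
m = 4*5929 = 23716.

23716


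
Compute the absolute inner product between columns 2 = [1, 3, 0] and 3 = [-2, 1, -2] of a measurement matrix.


Inner product: 1*-2 + 3*1 + 0*-2
Products: [-2, 3, 0]
Sum = 1.
|dot| = 1.

1


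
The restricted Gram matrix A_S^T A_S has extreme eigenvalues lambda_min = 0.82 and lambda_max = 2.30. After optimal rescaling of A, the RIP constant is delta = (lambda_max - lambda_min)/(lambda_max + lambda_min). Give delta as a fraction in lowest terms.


lambda_max - lambda_min = 2.30 - 0.82 = 1.48.
lambda_max + lambda_min = 2.30 + 0.82 = 3.12.
delta = 1.48/3.12 = 148/312 = 37/78.

37/78


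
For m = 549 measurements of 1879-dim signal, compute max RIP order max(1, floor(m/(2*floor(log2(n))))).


floor(log2(1879)) = 10.
2*10 = 20.
m/(2*floor(log2(n))) = 549/20 ≈ 27.45.
floor = 27.
k = max(1, 27) = 27.

27


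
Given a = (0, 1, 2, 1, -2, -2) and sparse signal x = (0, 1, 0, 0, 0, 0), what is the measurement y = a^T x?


Non-zero terms: ['1*1']
Products: [1]
y = sum = 1.

1


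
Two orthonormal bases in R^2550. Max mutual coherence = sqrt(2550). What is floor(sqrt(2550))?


50^2 = 2500 <= 2550 < 2601 = 51^2, so 50 <= sqrt(2550) < 51.
floor(sqrt(2550)) = 50.

50


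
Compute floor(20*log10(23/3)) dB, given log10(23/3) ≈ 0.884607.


||x||/||e|| = 23/3.
log10(23/3) ≈ 0.884607.
20*log10(||x||/||e||) ≈ 20*0.884607 = 17.69214.
floor(17.69214) = 17.

17


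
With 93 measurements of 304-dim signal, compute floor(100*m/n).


100*m/n = 100*93/304 ≈ 30.5921.
floor = 30.

30


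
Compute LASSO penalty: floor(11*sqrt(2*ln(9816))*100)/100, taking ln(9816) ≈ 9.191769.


ln(9816) ≈ 9.191769.
2*ln(n) ≈ 18.383538.
sqrt(2*ln(n)) ≈ sqrt(18.383538) ≈ 4.287603.
lambda ≈ 11*4.287603 = 47.163633.
floor(lambda*100)/100 = 47.16.

47.16


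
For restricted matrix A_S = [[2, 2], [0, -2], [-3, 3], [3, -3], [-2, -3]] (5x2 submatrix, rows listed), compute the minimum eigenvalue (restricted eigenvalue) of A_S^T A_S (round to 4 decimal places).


A_S^T A_S = [[26, -8], [-8, 35]].
trace = 61.
det = 846.
disc = trace^2 - 4*det = 3721 - 4*846 = 337.
sqrt(337) ≈ 18.357560.
lam_min = (61 - sqrt(337))/2 ≈ (61 - 18.357560)/2 = 21.32122 ≈ 21.3212.

21.3212


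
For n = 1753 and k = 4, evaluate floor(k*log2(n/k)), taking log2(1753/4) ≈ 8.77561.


log2(n/k) = log2(1753/4) ≈ 8.77561.
k*log2(n/k) ≈ 4*8.77561 = 35.10244.
floor(35.10244) = 35.

35


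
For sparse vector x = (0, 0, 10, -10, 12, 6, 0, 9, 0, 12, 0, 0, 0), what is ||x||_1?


Non-zero entries: [(2, 10), (3, -10), (4, 12), (5, 6), (7, 9), (9, 12)]
Absolute values: [10, 10, 12, 6, 9, 12]
||x||_1 = sum = 59.

59


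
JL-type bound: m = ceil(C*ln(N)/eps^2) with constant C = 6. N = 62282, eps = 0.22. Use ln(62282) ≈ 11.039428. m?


ln(62282) ≈ 11.039428.
eps^2 = 0.22^2 = 0.0484.
C*ln(N)/eps^2 ≈ 6*11.039428/0.0484 ≈ 1368.5241.
m = ceil(1368.5241) = 1369.

1369


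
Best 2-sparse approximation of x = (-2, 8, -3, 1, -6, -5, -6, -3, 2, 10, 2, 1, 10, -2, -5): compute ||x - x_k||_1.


Sorted |x_i| descending: [10, 10, 8, 6, 6, 5, 5, 3, 3, 2, 2, 2, 2, 1, 1]
Keep top 2: [10, 10]
Tail entries: [8, 6, 6, 5, 5, 3, 3, 2, 2, 2, 2, 1, 1]
L1 error = sum of tail = 46.

46


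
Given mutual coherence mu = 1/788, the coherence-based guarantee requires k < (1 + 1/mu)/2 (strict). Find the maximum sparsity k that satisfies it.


1/mu = 788.
1 + 1/mu = 789.
(1 + 1/mu)/2 = 394.5 is not an integer, so k_max = floor(394.5) = 394.

394


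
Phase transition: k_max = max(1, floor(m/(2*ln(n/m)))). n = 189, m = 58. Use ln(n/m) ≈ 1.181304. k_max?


n/m = 189/58.
ln(n/m) ≈ 1.181304.
2*ln(n/m) ≈ 2.362608.
m/(2*ln(n/m)) ≈ 58/2.362608 ≈ 24.5491.
floor = 24.
k_max = max(1, 24) = 24.

24


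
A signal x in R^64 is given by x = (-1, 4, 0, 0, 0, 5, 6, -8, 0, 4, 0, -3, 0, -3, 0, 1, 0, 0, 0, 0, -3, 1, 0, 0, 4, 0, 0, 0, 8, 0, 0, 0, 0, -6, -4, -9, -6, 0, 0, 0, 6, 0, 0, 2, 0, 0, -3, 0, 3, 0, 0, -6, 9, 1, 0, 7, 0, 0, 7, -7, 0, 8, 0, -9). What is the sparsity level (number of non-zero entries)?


Non-zero positions: [0, 1, 5, 6, 7, 9, 11, 13, 15, 20, 21, 24, 28, 33, 34, 35, 36, 40, 43, 46, 48, 51, 52, 53, 55, 58, 59, 61, 63].
Sparsity = 29.

29


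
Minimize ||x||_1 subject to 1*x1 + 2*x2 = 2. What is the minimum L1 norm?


Axis intercepts:
  x1 = 2, x2 = 0: L1 = 2
  x1 = 0, x2 = 1: L1 = 1
x* = (0, 1)
||x*||_1 = 1.

1


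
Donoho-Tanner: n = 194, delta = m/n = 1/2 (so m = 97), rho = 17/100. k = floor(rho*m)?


m = 1/2*194 = 97.
rho = 17/100.
rho*m = 17/100*97 = 16.49.
k = floor(16.49) = 16.

16


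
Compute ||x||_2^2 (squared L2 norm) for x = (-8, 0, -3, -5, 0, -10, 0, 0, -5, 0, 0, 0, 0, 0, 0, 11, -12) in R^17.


Non-zero entries: [(0, -8), (2, -3), (3, -5), (5, -10), (8, -5), (15, 11), (16, -12)]
Squares: [64, 9, 25, 100, 25, 121, 144]
||x||_2^2 = sum = 488.

488


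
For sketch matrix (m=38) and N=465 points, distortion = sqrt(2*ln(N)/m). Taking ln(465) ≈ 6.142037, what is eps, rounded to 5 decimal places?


ln(465) ≈ 6.142037.
2*ln(N)/m ≈ 2*6.142037/38 ≈ 0.32326511.
eps = sqrt(0.32326511) ≈ 0.5685641 ≈ 0.56856.

0.56856


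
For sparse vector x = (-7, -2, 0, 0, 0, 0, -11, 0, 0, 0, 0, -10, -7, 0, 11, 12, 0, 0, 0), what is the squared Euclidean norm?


Non-zero entries: [(0, -7), (1, -2), (6, -11), (11, -10), (12, -7), (14, 11), (15, 12)]
Squares: [49, 4, 121, 100, 49, 121, 144]
||x||_2^2 = sum = 588.

588


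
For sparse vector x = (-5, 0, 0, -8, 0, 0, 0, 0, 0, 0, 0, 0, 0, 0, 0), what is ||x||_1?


Non-zero entries: [(0, -5), (3, -8)]
Absolute values: [5, 8]
||x||_1 = sum = 13.

13


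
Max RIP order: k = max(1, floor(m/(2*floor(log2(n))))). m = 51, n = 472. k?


floor(log2(472)) = 8.
2*8 = 16.
m/(2*floor(log2(n))) = 51/16 ≈ 3.1875.
floor = 3.
k = max(1, 3) = 3.

3


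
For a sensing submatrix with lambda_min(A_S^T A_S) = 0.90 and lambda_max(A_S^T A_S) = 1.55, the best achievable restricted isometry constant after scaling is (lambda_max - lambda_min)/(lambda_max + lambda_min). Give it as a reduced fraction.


lambda_max - lambda_min = 1.55 - 0.90 = 0.65.
lambda_max + lambda_min = 1.55 + 0.90 = 2.45.
delta = 0.65/2.45 = 65/245 = 13/49.

13/49


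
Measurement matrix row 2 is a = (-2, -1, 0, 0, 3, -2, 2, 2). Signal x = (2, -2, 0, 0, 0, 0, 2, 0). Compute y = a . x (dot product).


Non-zero terms: ['-2*2', '-1*-2', '2*2']
Products: [-4, 2, 4]
y = sum = 2.

2


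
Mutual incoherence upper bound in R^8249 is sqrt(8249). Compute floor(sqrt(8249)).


90^2 = 8100 <= 8249 < 8281 = 91^2, so 90 <= sqrt(8249) < 91.
floor(sqrt(8249)) = 90.

90


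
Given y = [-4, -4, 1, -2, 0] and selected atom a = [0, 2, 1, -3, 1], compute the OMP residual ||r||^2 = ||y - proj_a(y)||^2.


a^T a = 15.
a^T y = -1.
coeff = -1/15 = -1/15.
||r||^2 = 554/15.

554/15


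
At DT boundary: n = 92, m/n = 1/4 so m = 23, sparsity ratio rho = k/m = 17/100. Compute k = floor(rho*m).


m = 1/4*92 = 23.
rho = 17/100.
rho*m = 17/100*23 = 3.91.
k = floor(3.91) = 3.

3


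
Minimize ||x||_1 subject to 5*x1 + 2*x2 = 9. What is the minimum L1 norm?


Axis intercepts:
  x1 = 9/5, x2 = 0: L1 = 9/5
  x1 = 0, x2 = 9/2: L1 = 9/2
x* = (9/5, 0)
||x*||_1 = 9/5.

9/5


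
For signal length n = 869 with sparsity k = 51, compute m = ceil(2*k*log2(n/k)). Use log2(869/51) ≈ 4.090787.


log2(n/k) = log2(869/51) ≈ 4.090787.
2*k*log2(n/k) ≈ 2*51*4.090787 = 417.260274.
m = ceil(417.260274) = 418.

418


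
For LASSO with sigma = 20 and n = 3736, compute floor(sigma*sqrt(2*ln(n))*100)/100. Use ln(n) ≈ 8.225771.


ln(3736) ≈ 8.225771.
2*ln(n) ≈ 16.451542.
sqrt(2*ln(n)) ≈ sqrt(16.451542) ≈ 4.05605.
lambda ≈ 20*4.05605 = 81.121.
floor(lambda*100)/100 = 81.12.

81.12


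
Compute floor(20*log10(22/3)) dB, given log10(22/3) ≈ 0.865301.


||x||/||e|| = 22/3.
log10(22/3) ≈ 0.865301.
20*log10(||x||/||e||) ≈ 20*0.865301 = 17.30602.
floor(17.30602) = 17.

17


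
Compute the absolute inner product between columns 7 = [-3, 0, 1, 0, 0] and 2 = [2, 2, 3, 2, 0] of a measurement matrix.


Inner product: -3*2 + 0*2 + 1*3 + 0*2 + 0*0
Products: [-6, 0, 3, 0, 0]
Sum = -3.
|dot| = 3.

3


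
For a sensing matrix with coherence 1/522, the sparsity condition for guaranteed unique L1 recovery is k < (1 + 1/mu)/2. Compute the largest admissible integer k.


1/mu = 522.
1 + 1/mu = 523.
(1 + 1/mu)/2 = 261.5 is not an integer, so k_max = floor(261.5) = 261.

261


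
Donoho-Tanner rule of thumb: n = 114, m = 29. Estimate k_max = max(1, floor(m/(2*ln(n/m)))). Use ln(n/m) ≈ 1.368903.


n/m = 114/29.
ln(n/m) ≈ 1.368903.
2*ln(n/m) ≈ 2.737806.
m/(2*ln(n/m)) ≈ 29/2.737806 ≈ 10.5924.
floor = 10.
k_max = max(1, 10) = 10.

10


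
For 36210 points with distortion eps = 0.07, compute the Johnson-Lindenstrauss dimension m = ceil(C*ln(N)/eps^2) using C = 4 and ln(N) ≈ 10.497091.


ln(36210) ≈ 10.497091.
eps^2 = 0.07^2 = 0.0049.
C*ln(N)/eps^2 ≈ 4*10.497091/0.0049 ≈ 8569.0539.
m = ceil(8569.0539) = 8570.

8570


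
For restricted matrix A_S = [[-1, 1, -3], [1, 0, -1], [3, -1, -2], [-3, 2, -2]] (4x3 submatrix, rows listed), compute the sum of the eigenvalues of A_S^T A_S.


Sum of eigenvalues of A_S^T A_S = trace(A_S^T A_S) = sum of squared column norms of A_S.
A_S^T A_S diagonal: [20, 6, 18].
trace = 20 + 6 + 18 = 44.

44


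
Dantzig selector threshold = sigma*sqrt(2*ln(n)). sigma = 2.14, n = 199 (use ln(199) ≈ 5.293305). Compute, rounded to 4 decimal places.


ln(199) ≈ 5.293305.
2*ln(n) ≈ 10.58661.
sqrt(2*ln(n)) ≈ sqrt(10.58661) ≈ 3.253707.
threshold ≈ 2.14*3.253707 = 6.96293298 ≈ 6.9629.

6.9629


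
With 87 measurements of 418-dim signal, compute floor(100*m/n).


100*m/n = 100*87/418 ≈ 20.8134.
floor = 20.

20


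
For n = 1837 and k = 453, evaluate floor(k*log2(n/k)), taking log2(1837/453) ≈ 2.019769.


log2(n/k) = log2(1837/453) ≈ 2.019769.
k*log2(n/k) ≈ 453*2.019769 = 914.955357.
floor(914.955357) = 914.

914


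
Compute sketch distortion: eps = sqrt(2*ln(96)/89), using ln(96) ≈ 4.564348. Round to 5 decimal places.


ln(96) ≈ 4.564348.
2*ln(N)/m ≈ 2*4.564348/89 ≈ 0.10256962.
eps = sqrt(0.10256962) ≈ 0.3202649 ≈ 0.32026.

0.32026


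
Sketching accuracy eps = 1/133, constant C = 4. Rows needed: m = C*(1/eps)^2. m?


1/eps = 133.
(1/eps)^2 = 17689.
m = 4*17689 = 70756.

70756


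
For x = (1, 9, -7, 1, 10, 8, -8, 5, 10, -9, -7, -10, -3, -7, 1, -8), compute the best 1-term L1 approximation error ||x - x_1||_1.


Sorted |x_i| descending: [10, 10, 10, 9, 9, 8, 8, 8, 7, 7, 7, 5, 3, 1, 1, 1]
Keep top 1: [10]
Tail entries: [10, 10, 9, 9, 8, 8, 8, 7, 7, 7, 5, 3, 1, 1, 1]
L1 error = sum of tail = 94.

94


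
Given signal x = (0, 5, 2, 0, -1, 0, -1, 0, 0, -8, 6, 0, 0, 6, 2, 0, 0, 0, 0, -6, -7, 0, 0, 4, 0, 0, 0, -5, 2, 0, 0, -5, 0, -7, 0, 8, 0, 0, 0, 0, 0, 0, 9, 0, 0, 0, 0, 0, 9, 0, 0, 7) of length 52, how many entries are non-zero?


Non-zero positions: [1, 2, 4, 6, 9, 10, 13, 14, 19, 20, 23, 27, 28, 31, 33, 35, 42, 48, 51].
Sparsity = 19.

19


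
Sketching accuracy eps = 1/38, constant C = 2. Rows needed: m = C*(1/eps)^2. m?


1/eps = 38.
(1/eps)^2 = 1444.
m = 2*1444 = 2888.

2888


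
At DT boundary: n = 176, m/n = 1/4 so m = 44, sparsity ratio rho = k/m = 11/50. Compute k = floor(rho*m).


m = 1/4*176 = 44.
rho = 11/50.
rho*m = 11/50*44 = 9.68.
k = floor(9.68) = 9.

9


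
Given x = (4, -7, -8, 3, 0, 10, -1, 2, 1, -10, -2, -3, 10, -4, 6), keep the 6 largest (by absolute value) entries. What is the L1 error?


Sorted |x_i| descending: [10, 10, 10, 8, 7, 6, 4, 4, 3, 3, 2, 2, 1, 1, 0]
Keep top 6: [10, 10, 10, 8, 7, 6]
Tail entries: [4, 4, 3, 3, 2, 2, 1, 1, 0]
L1 error = sum of tail = 20.

20


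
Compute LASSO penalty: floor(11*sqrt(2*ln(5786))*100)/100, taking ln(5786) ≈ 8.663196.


ln(5786) ≈ 8.663196.
2*ln(n) ≈ 17.326392.
sqrt(2*ln(n)) ≈ sqrt(17.326392) ≈ 4.162498.
lambda ≈ 11*4.162498 = 45.787478.
floor(lambda*100)/100 = 45.78.

45.78


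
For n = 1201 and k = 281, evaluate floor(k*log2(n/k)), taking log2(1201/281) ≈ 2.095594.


log2(n/k) = log2(1201/281) ≈ 2.095594.
k*log2(n/k) ≈ 281*2.095594 = 588.861914.
floor(588.861914) = 588.

588


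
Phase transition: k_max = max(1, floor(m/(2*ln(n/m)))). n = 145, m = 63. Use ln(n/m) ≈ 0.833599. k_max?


n/m = 145/63.
ln(n/m) ≈ 0.833599.
2*ln(n/m) ≈ 1.667198.
m/(2*ln(n/m)) ≈ 63/1.667198 ≈ 37.788.
floor = 37.
k_max = max(1, 37) = 37.

37


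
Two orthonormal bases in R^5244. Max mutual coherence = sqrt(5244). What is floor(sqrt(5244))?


72^2 = 5184 <= 5244 < 5329 = 73^2, so 72 <= sqrt(5244) < 73.
floor(sqrt(5244)) = 72.

72


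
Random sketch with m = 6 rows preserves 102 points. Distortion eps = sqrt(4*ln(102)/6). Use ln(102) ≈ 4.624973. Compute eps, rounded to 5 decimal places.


ln(102) ≈ 4.624973.
4*ln(N)/m ≈ 4*4.624973/6 ≈ 3.08331533.
eps = sqrt(3.08331533) ≈ 1.7559372 ≈ 1.75594.

1.75594


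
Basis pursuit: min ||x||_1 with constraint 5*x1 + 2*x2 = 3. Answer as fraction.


Axis intercepts:
  x1 = 3/5, x2 = 0: L1 = 3/5
  x1 = 0, x2 = 3/2: L1 = 3/2
x* = (3/5, 0)
||x*||_1 = 3/5.

3/5


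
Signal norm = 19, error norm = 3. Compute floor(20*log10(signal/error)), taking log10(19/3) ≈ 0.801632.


||x||/||e|| = 19/3.
log10(19/3) ≈ 0.801632.
20*log10(||x||/||e||) ≈ 20*0.801632 = 16.03264.
floor(16.03264) = 16.

16


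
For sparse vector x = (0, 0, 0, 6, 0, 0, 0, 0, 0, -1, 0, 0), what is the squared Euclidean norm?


Non-zero entries: [(3, 6), (9, -1)]
Squares: [36, 1]
||x||_2^2 = sum = 37.

37


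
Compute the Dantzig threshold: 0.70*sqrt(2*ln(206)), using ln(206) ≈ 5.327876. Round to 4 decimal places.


ln(206) ≈ 5.327876.
2*ln(n) ≈ 10.655752.
sqrt(2*ln(n)) ≈ sqrt(10.655752) ≈ 3.264315.
threshold ≈ 0.70*3.264315 = 2.2850205 ≈ 2.2850.

2.2850


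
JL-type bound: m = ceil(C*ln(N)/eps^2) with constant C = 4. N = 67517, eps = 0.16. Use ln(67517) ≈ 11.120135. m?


ln(67517) ≈ 11.120135.
eps^2 = 0.16^2 = 0.0256.
C*ln(N)/eps^2 ≈ 4*11.120135/0.0256 ≈ 1737.5211.
m = ceil(1737.5211) = 1738.

1738


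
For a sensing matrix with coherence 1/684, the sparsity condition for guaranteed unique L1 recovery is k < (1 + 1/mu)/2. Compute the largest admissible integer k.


1/mu = 684.
1 + 1/mu = 685.
(1 + 1/mu)/2 = 342.5 is not an integer, so k_max = floor(342.5) = 342.

342


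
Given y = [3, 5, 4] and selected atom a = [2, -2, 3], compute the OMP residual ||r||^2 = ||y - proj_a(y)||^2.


a^T a = 17.
a^T y = 8.
coeff = 8/17 = 8/17.
||r||^2 = 786/17.

786/17


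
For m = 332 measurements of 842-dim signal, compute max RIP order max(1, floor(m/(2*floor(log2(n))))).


floor(log2(842)) = 9.
2*9 = 18.
m/(2*floor(log2(n))) = 332/18 ≈ 18.4444.
floor = 18.
k = max(1, 18) = 18.

18


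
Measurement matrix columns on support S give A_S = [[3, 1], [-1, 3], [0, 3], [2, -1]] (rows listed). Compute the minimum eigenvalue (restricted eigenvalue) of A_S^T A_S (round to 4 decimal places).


A_S^T A_S = [[14, -2], [-2, 20]].
trace = 34.
det = 276.
disc = trace^2 - 4*det = 1156 - 4*276 = 52.
sqrt(52) ≈ 7.211103.
lam_min = (34 - sqrt(52))/2 ≈ (34 - 7.211103)/2 = 13.3944485 ≈ 13.3944.

13.3944


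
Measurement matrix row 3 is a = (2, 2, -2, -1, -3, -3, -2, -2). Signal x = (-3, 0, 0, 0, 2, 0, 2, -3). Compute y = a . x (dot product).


Non-zero terms: ['2*-3', '-3*2', '-2*2', '-2*-3']
Products: [-6, -6, -4, 6]
y = sum = -10.

-10


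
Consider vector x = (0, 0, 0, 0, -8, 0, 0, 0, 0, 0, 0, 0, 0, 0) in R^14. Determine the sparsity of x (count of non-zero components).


Non-zero positions: [4].
Sparsity = 1.

1


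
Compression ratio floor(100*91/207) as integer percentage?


100*m/n = 100*91/207 ≈ 43.9614.
floor = 43.

43


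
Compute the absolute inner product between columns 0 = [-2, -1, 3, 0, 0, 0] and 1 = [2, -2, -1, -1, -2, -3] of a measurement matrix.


Inner product: -2*2 + -1*-2 + 3*-1 + 0*-1 + 0*-2 + 0*-3
Products: [-4, 2, -3, 0, 0, 0]
Sum = -5.
|dot| = 5.

5


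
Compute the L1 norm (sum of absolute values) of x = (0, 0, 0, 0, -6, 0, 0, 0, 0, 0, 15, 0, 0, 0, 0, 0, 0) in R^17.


Non-zero entries: [(4, -6), (10, 15)]
Absolute values: [6, 15]
||x||_1 = sum = 21.

21


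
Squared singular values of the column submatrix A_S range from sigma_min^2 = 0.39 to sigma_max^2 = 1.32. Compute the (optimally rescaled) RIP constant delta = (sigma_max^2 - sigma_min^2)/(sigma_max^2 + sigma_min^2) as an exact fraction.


lambda_max - lambda_min = 1.32 - 0.39 = 0.93.
lambda_max + lambda_min = 1.32 + 0.39 = 1.71.
delta = 0.93/1.71 = 93/171 = 31/57.

31/57


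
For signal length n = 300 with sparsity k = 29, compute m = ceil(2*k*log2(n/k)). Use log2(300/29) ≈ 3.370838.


log2(n/k) = log2(300/29) ≈ 3.370838.
2*k*log2(n/k) ≈ 2*29*3.370838 = 195.508604.
m = ceil(195.508604) = 196.

196


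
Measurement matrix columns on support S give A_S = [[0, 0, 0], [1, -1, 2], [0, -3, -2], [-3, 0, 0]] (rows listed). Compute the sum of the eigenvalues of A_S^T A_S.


Sum of eigenvalues of A_S^T A_S = trace(A_S^T A_S) = sum of squared column norms of A_S.
A_S^T A_S diagonal: [10, 10, 8].
trace = 10 + 10 + 8 = 28.

28


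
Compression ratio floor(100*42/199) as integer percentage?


100*m/n = 100*42/199 ≈ 21.1055.
floor = 21.

21


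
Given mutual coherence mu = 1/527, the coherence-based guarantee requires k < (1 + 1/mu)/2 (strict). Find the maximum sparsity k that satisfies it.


1/mu = 527.
1 + 1/mu = 528.
(1 + 1/mu)/2 = 264 is an integer and the inequality is strict, so k_max = 264 - 1 = 263.

263


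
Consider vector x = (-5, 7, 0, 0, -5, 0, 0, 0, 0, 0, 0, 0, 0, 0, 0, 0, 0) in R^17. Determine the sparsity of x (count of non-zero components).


Non-zero positions: [0, 1, 4].
Sparsity = 3.

3


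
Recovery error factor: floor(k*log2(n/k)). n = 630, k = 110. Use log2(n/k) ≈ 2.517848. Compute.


log2(n/k) = log2(630/110) ≈ 2.517848.
k*log2(n/k) ≈ 110*2.517848 = 276.96328.
floor(276.96328) = 276.

276


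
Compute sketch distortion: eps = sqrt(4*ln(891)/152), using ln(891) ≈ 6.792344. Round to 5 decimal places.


ln(891) ≈ 6.792344.
4*ln(N)/m ≈ 4*6.792344/152 ≈ 0.17874589.
eps = sqrt(0.17874589) ≈ 0.4227835 ≈ 0.42278.

0.42278


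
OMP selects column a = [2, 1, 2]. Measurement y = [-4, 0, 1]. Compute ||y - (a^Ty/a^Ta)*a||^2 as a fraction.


a^T a = 9.
a^T y = -6.
coeff = -6/9 = -2/3.
||r||^2 = 13.

13


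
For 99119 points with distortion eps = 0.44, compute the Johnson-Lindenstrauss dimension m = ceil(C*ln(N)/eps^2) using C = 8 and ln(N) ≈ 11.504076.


ln(99119) ≈ 11.504076.
eps^2 = 0.44^2 = 0.1936.
C*ln(N)/eps^2 ≈ 8*11.504076/0.1936 ≈ 475.375.
m = ceil(475.375) = 476.

476


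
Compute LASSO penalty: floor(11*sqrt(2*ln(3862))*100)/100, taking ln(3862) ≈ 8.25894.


ln(3862) ≈ 8.25894.
2*ln(n) ≈ 16.51788.
sqrt(2*ln(n)) ≈ sqrt(16.51788) ≈ 4.064219.
lambda ≈ 11*4.064219 = 44.706409.
floor(lambda*100)/100 = 44.70.

44.70


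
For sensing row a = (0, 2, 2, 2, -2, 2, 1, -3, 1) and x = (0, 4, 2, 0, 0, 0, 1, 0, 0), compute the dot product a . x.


Non-zero terms: ['2*4', '2*2', '1*1']
Products: [8, 4, 1]
y = sum = 13.

13


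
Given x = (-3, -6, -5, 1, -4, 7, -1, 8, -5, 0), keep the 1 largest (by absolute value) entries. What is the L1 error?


Sorted |x_i| descending: [8, 7, 6, 5, 5, 4, 3, 1, 1, 0]
Keep top 1: [8]
Tail entries: [7, 6, 5, 5, 4, 3, 1, 1, 0]
L1 error = sum of tail = 32.

32


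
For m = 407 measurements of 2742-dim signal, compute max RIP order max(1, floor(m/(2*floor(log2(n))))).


floor(log2(2742)) = 11.
2*11 = 22.
m/(2*floor(log2(n))) = 407/22 ≈ 18.5.
floor = 18.
k = max(1, 18) = 18.

18


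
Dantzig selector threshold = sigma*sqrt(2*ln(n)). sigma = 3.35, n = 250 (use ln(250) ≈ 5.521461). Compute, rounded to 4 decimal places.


ln(250) ≈ 5.521461.
2*ln(n) ≈ 11.042922.
sqrt(2*ln(n)) ≈ sqrt(11.042922) ≈ 3.323089.
threshold ≈ 3.35*3.323089 = 11.13234815 ≈ 11.1323.

11.1323


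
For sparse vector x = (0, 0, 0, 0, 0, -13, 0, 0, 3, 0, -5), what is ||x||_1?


Non-zero entries: [(5, -13), (8, 3), (10, -5)]
Absolute values: [13, 3, 5]
||x||_1 = sum = 21.

21


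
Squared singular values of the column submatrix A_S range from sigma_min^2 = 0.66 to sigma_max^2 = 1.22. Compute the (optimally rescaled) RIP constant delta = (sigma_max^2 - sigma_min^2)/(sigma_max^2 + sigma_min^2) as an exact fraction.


lambda_max - lambda_min = 1.22 - 0.66 = 0.56.
lambda_max + lambda_min = 1.22 + 0.66 = 1.88.
delta = 0.56/1.88 = 56/188 = 14/47.

14/47


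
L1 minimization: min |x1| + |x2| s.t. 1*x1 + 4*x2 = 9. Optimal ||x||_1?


Axis intercepts:
  x1 = 9, x2 = 0: L1 = 9
  x1 = 0, x2 = 9/4: L1 = 9/4
x* = (0, 9/4)
||x*||_1 = 9/4.

9/4


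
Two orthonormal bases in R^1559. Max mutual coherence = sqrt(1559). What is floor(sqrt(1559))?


39^2 = 1521 <= 1559 < 1600 = 40^2, so 39 <= sqrt(1559) < 40.
floor(sqrt(1559)) = 39.

39


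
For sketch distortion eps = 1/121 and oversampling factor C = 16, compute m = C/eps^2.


1/eps = 121.
(1/eps)^2 = 14641.
m = 16*14641 = 234256.

234256


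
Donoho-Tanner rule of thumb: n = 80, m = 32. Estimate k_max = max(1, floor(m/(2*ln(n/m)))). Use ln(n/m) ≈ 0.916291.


n/m = 80/32 = 5/2.
ln(n/m) ≈ 0.916291.
2*ln(n/m) ≈ 1.832582.
m/(2*ln(n/m)) ≈ 32/1.832582 ≈ 17.4617.
floor = 17.
k_max = max(1, 17) = 17.

17


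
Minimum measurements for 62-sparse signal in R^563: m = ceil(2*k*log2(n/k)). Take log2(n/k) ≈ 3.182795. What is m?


log2(n/k) = log2(563/62) ≈ 3.182795.
2*k*log2(n/k) ≈ 2*62*3.182795 = 394.66658.
m = ceil(394.66658) = 395.

395


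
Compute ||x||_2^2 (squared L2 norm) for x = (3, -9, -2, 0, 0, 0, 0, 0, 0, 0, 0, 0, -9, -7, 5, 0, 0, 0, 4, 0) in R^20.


Non-zero entries: [(0, 3), (1, -9), (2, -2), (12, -9), (13, -7), (14, 5), (18, 4)]
Squares: [9, 81, 4, 81, 49, 25, 16]
||x||_2^2 = sum = 265.

265


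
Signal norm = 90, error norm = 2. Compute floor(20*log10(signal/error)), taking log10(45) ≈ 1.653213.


||x||/||e|| = 90/2 = 45.
log10(45) ≈ 1.653213.
20*log10(||x||/||e||) ≈ 20*1.653213 = 33.06426.
floor(33.06426) = 33.

33


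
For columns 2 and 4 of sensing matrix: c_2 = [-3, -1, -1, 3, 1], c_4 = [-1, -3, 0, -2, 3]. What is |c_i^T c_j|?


Inner product: -3*-1 + -1*-3 + -1*0 + 3*-2 + 1*3
Products: [3, 3, 0, -6, 3]
Sum = 3.
|dot| = 3.

3


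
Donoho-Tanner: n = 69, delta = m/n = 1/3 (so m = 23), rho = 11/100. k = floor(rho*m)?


m = 1/3*69 = 23.
rho = 11/100.
rho*m = 11/100*23 = 2.53.
k = floor(2.53) = 2.

2


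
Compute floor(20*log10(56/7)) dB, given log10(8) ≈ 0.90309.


||x||/||e|| = 56/7 = 8.
log10(8) ≈ 0.90309.
20*log10(||x||/||e||) ≈ 20*0.90309 = 18.0618.
floor(18.0618) = 18.

18


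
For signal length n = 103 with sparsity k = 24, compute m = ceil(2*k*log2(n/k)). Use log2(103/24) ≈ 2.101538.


log2(n/k) = log2(103/24) ≈ 2.101538.
2*k*log2(n/k) ≈ 2*24*2.101538 = 100.873824.
m = ceil(100.873824) = 101.

101


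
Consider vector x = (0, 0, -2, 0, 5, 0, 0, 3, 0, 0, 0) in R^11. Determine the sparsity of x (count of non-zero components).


Non-zero positions: [2, 4, 7].
Sparsity = 3.

3


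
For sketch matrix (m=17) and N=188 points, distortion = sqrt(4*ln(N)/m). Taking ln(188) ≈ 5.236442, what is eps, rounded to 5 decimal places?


ln(188) ≈ 5.236442.
4*ln(N)/m ≈ 4*5.236442/17 ≈ 1.232104.
eps = sqrt(1.232104) ≈ 1.1100018 ≈ 1.11000.

1.11000


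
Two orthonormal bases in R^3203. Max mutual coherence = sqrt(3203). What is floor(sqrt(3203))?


56^2 = 3136 <= 3203 < 3249 = 57^2, so 56 <= sqrt(3203) < 57.
floor(sqrt(3203)) = 56.

56


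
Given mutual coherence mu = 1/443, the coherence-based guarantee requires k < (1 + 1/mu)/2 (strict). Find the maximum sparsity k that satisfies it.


1/mu = 443.
1 + 1/mu = 444.
(1 + 1/mu)/2 = 222 is an integer and the inequality is strict, so k_max = 222 - 1 = 221.

221


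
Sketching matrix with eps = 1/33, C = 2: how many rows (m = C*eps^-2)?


1/eps = 33.
(1/eps)^2 = 1089.
m = 2*1089 = 2178.

2178


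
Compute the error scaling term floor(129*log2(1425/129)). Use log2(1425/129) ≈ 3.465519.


log2(n/k) = log2(1425/129) ≈ 3.465519.
k*log2(n/k) ≈ 129*3.465519 = 447.051951.
floor(447.051951) = 447.

447


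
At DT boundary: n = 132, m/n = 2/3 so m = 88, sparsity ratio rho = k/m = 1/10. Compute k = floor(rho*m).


m = 2/3*132 = 88.
rho = 1/10.
rho*m = 1/10*88 = 8.8.
k = floor(8.8) = 8.

8


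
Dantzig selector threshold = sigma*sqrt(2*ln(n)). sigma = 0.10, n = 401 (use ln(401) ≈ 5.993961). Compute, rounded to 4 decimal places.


ln(401) ≈ 5.993961.
2*ln(n) ≈ 11.987922.
sqrt(2*ln(n)) ≈ sqrt(11.987922) ≈ 3.462358.
threshold ≈ 0.10*3.462358 = 0.3462358 ≈ 0.3462.

0.3462


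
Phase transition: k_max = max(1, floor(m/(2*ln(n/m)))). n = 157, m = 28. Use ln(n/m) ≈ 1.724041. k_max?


n/m = 157/28.
ln(n/m) ≈ 1.724041.
2*ln(n/m) ≈ 3.448082.
m/(2*ln(n/m)) ≈ 28/3.448082 ≈ 8.1205.
floor = 8.
k_max = max(1, 8) = 8.

8


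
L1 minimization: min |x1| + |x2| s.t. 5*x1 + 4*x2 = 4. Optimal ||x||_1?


Axis intercepts:
  x1 = 4/5, x2 = 0: L1 = 4/5
  x1 = 0, x2 = 1: L1 = 1
x* = (4/5, 0)
||x*||_1 = 4/5.

4/5


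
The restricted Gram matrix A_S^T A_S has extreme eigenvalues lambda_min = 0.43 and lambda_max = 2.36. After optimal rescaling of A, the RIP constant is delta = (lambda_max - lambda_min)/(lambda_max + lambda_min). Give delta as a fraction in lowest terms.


lambda_max - lambda_min = 2.36 - 0.43 = 1.93.
lambda_max + lambda_min = 2.36 + 0.43 = 2.79.
delta = 1.93/2.79 = 193/279.

193/279


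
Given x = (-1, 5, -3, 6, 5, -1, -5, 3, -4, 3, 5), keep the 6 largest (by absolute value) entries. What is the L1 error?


Sorted |x_i| descending: [6, 5, 5, 5, 5, 4, 3, 3, 3, 1, 1]
Keep top 6: [6, 5, 5, 5, 5, 4]
Tail entries: [3, 3, 3, 1, 1]
L1 error = sum of tail = 11.

11


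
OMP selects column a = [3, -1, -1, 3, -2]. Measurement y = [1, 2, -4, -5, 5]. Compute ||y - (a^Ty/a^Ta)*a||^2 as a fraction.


a^T a = 24.
a^T y = -20.
coeff = -20/24 = -5/6.
||r||^2 = 163/3.

163/3


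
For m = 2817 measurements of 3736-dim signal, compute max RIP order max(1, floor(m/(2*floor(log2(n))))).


floor(log2(3736)) = 11.
2*11 = 22.
m/(2*floor(log2(n))) = 2817/22 ≈ 128.0455.
floor = 128.
k = max(1, 128) = 128.

128


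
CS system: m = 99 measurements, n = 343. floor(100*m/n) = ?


100*m/n = 100*99/343 ≈ 28.863.
floor = 28.

28


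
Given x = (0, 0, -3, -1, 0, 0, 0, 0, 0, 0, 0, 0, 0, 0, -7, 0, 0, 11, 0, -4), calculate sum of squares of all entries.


Non-zero entries: [(2, -3), (3, -1), (14, -7), (17, 11), (19, -4)]
Squares: [9, 1, 49, 121, 16]
||x||_2^2 = sum = 196.

196


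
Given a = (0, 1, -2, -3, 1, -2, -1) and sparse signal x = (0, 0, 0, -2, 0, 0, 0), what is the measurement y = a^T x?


Non-zero terms: ['-3*-2']
Products: [6]
y = sum = 6.

6


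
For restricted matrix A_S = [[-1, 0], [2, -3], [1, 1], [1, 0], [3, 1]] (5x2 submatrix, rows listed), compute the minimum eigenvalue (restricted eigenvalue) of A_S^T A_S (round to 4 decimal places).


A_S^T A_S = [[16, -2], [-2, 11]].
trace = 27.
det = 172.
disc = trace^2 - 4*det = 729 - 4*172 = 41.
sqrt(41) ≈ 6.403124.
lam_min = (27 - sqrt(41))/2 ≈ (27 - 6.403124)/2 = 10.298438 ≈ 10.2984.

10.2984


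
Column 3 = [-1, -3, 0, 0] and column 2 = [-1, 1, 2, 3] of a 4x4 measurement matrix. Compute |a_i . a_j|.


Inner product: -1*-1 + -3*1 + 0*2 + 0*3
Products: [1, -3, 0, 0]
Sum = -2.
|dot| = 2.

2


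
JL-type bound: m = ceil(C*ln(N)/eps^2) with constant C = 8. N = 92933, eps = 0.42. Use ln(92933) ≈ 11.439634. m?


ln(92933) ≈ 11.439634.
eps^2 = 0.42^2 = 0.1764.
C*ln(N)/eps^2 ≈ 8*11.439634/0.1764 ≈ 518.8043.
m = ceil(518.8043) = 519.

519


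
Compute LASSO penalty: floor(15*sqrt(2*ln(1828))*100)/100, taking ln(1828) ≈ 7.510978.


ln(1828) ≈ 7.510978.
2*ln(n) ≈ 15.021956.
sqrt(2*ln(n)) ≈ sqrt(15.021956) ≈ 3.875817.
lambda ≈ 15*3.875817 = 58.137255.
floor(lambda*100)/100 = 58.13.

58.13


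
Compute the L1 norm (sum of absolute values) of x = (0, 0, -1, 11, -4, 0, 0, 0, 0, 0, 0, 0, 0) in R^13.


Non-zero entries: [(2, -1), (3, 11), (4, -4)]
Absolute values: [1, 11, 4]
||x||_1 = sum = 16.

16


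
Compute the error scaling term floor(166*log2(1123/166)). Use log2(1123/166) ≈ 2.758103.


log2(n/k) = log2(1123/166) ≈ 2.758103.
k*log2(n/k) ≈ 166*2.758103 = 457.845098.
floor(457.845098) = 457.

457


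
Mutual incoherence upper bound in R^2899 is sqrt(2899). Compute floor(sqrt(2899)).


53^2 = 2809 <= 2899 < 2916 = 54^2, so 53 <= sqrt(2899) < 54.
floor(sqrt(2899)) = 53.

53


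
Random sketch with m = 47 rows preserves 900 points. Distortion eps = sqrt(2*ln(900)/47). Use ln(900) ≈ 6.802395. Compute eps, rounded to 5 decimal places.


ln(900) ≈ 6.802395.
2*ln(N)/m ≈ 2*6.802395/47 ≈ 0.28946362.
eps = sqrt(0.28946362) ≈ 0.5380182 ≈ 0.53802.

0.53802


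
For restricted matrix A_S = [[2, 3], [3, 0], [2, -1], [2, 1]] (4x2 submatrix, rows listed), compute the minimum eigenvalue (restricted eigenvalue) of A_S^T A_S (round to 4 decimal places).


A_S^T A_S = [[21, 6], [6, 11]].
trace = 32.
det = 195.
disc = trace^2 - 4*det = 1024 - 4*195 = 244.
sqrt(244) ≈ 15.620499.
lam_min = (32 - sqrt(244))/2 ≈ (32 - 15.620499)/2 = 8.1897505 ≈ 8.1898.

8.1898


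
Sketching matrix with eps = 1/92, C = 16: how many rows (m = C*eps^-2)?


1/eps = 92.
(1/eps)^2 = 8464.
m = 16*8464 = 135424.

135424


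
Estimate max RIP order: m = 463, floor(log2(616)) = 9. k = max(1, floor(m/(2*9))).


floor(log2(616)) = 9.
2*9 = 18.
m/(2*floor(log2(n))) = 463/18 ≈ 25.7222.
floor = 25.
k = max(1, 25) = 25.

25


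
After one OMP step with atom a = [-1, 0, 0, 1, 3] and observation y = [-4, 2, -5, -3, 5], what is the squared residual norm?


a^T a = 11.
a^T y = 16.
coeff = 16/11 = 16/11.
||r||^2 = 613/11.

613/11


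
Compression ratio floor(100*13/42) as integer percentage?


100*m/n = 100*13/42 ≈ 30.9524.
floor = 30.

30


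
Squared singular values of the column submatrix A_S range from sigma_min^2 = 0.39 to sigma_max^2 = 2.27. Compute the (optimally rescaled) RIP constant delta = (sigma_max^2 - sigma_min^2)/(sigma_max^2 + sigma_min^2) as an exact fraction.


lambda_max - lambda_min = 2.27 - 0.39 = 1.88.
lambda_max + lambda_min = 2.27 + 0.39 = 2.66.
delta = 1.88/2.66 = 188/266 = 94/133.

94/133


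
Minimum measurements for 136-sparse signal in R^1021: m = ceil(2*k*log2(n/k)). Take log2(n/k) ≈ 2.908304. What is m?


log2(n/k) = log2(1021/136) ≈ 2.908304.
2*k*log2(n/k) ≈ 2*136*2.908304 = 791.058688.
m = ceil(791.058688) = 792.

792


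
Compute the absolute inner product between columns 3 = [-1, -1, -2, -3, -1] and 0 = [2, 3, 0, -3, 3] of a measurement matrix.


Inner product: -1*2 + -1*3 + -2*0 + -3*-3 + -1*3
Products: [-2, -3, 0, 9, -3]
Sum = 1.
|dot| = 1.

1


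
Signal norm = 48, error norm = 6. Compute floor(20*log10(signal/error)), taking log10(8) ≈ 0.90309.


||x||/||e|| = 48/6 = 8.
log10(8) ≈ 0.90309.
20*log10(||x||/||e||) ≈ 20*0.90309 = 18.0618.
floor(18.0618) = 18.

18


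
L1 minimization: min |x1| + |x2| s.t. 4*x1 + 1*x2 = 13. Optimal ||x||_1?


Axis intercepts:
  x1 = 13/4, x2 = 0: L1 = 13/4
  x1 = 0, x2 = 13: L1 = 13
x* = (13/4, 0)
||x*||_1 = 13/4.

13/4


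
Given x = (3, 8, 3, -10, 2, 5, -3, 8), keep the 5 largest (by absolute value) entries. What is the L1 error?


Sorted |x_i| descending: [10, 8, 8, 5, 3, 3, 3, 2]
Keep top 5: [10, 8, 8, 5, 3]
Tail entries: [3, 3, 2]
L1 error = sum of tail = 8.

8


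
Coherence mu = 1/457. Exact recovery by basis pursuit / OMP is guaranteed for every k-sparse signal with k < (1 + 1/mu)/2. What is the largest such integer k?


1/mu = 457.
1 + 1/mu = 458.
(1 + 1/mu)/2 = 229 is an integer and the inequality is strict, so k_max = 229 - 1 = 228.

228


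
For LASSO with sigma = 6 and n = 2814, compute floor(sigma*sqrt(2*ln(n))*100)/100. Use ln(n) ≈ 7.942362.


ln(2814) ≈ 7.942362.
2*ln(n) ≈ 15.884724.
sqrt(2*ln(n)) ≈ sqrt(15.884724) ≈ 3.985564.
lambda ≈ 6*3.985564 = 23.913384.
floor(lambda*100)/100 = 23.91.

23.91


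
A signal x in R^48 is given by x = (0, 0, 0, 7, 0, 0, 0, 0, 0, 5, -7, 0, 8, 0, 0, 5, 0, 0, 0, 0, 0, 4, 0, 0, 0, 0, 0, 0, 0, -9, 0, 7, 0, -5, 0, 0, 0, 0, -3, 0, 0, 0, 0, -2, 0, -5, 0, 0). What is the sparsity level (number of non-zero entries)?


Non-zero positions: [3, 9, 10, 12, 15, 21, 29, 31, 33, 38, 43, 45].
Sparsity = 12.

12


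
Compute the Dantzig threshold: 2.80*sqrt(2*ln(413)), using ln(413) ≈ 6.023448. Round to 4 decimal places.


ln(413) ≈ 6.023448.
2*ln(n) ≈ 12.046896.
sqrt(2*ln(n)) ≈ sqrt(12.046896) ≈ 3.470864.
threshold ≈ 2.80*3.470864 = 9.7184192 ≈ 9.7184.

9.7184


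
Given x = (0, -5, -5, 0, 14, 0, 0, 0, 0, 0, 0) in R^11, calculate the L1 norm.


Non-zero entries: [(1, -5), (2, -5), (4, 14)]
Absolute values: [5, 5, 14]
||x||_1 = sum = 24.

24


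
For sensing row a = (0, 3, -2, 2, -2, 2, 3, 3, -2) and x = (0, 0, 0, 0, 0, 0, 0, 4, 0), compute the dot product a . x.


Non-zero terms: ['3*4']
Products: [12]
y = sum = 12.

12


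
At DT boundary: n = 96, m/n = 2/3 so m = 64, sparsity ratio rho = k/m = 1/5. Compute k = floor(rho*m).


m = 2/3*96 = 64.
rho = 1/5.
rho*m = 1/5*64 = 12.8.
k = floor(12.8) = 12.

12


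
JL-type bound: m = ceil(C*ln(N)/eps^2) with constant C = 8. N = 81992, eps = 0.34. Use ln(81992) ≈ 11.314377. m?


ln(81992) ≈ 11.314377.
eps^2 = 0.34^2 = 0.1156.
C*ln(N)/eps^2 ≈ 8*11.314377/0.1156 ≈ 783.0019.
m = ceil(783.0019) = 784.

784


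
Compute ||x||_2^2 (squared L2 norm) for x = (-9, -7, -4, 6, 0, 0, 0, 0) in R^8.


Non-zero entries: [(0, -9), (1, -7), (2, -4), (3, 6)]
Squares: [81, 49, 16, 36]
||x||_2^2 = sum = 182.

182


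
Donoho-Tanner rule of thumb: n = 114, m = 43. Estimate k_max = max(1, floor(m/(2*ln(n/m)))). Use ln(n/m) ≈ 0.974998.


n/m = 114/43.
ln(n/m) ≈ 0.974998.
2*ln(n/m) ≈ 1.949996.
m/(2*ln(n/m)) ≈ 43/1.949996 ≈ 22.0513.
floor = 22.
k_max = max(1, 22) = 22.

22


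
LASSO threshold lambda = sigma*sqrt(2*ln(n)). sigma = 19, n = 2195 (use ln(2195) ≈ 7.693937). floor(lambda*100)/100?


ln(2195) ≈ 7.693937.
2*ln(n) ≈ 15.387874.
sqrt(2*ln(n)) ≈ sqrt(15.387874) ≈ 3.922738.
lambda ≈ 19*3.922738 = 74.532022.
floor(lambda*100)/100 = 74.53.

74.53


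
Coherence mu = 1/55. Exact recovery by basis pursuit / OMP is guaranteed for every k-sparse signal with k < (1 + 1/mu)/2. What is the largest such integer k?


1/mu = 55.
1 + 1/mu = 56.
(1 + 1/mu)/2 = 28 is an integer and the inequality is strict, so k_max = 28 - 1 = 27.

27


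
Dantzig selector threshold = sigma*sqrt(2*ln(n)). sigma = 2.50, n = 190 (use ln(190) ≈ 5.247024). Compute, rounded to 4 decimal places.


ln(190) ≈ 5.247024.
2*ln(n) ≈ 10.494048.
sqrt(2*ln(n)) ≈ sqrt(10.494048) ≈ 3.239452.
threshold ≈ 2.50*3.239452 = 8.09863 ≈ 8.0986.

8.0986


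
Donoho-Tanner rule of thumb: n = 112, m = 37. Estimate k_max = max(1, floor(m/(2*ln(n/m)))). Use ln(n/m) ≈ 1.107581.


n/m = 112/37.
ln(n/m) ≈ 1.107581.
2*ln(n/m) ≈ 2.215162.
m/(2*ln(n/m)) ≈ 37/2.215162 ≈ 16.7031.
floor = 16.
k_max = max(1, 16) = 16.

16


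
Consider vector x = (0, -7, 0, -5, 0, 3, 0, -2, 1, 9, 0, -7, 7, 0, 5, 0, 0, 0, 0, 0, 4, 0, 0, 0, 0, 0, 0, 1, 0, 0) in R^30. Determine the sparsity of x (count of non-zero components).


Non-zero positions: [1, 3, 5, 7, 8, 9, 11, 12, 14, 20, 27].
Sparsity = 11.

11


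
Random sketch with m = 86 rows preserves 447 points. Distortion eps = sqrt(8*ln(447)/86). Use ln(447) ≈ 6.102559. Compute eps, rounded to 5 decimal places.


ln(447) ≈ 6.102559.
8*ln(N)/m ≈ 8*6.102559/86 ≈ 0.56767991.
eps = sqrt(0.56767991) ≈ 0.7534454 ≈ 0.75345.

0.75345


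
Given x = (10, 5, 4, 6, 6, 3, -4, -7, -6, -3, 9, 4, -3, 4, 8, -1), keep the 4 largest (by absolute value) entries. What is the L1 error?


Sorted |x_i| descending: [10, 9, 8, 7, 6, 6, 6, 5, 4, 4, 4, 4, 3, 3, 3, 1]
Keep top 4: [10, 9, 8, 7]
Tail entries: [6, 6, 6, 5, 4, 4, 4, 4, 3, 3, 3, 1]
L1 error = sum of tail = 49.

49


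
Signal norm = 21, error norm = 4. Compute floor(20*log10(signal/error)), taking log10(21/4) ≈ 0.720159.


||x||/||e|| = 21/4.
log10(21/4) ≈ 0.720159.
20*log10(||x||/||e||) ≈ 20*0.720159 = 14.40318.
floor(14.40318) = 14.

14


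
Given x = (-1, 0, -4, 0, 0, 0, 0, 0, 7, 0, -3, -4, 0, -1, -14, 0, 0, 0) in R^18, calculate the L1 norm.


Non-zero entries: [(0, -1), (2, -4), (8, 7), (10, -3), (11, -4), (13, -1), (14, -14)]
Absolute values: [1, 4, 7, 3, 4, 1, 14]
||x||_1 = sum = 34.

34


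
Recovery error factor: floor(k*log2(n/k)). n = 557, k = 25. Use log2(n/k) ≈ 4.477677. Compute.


log2(n/k) = log2(557/25) ≈ 4.477677.
k*log2(n/k) ≈ 25*4.477677 = 111.941925.
floor(111.941925) = 111.

111


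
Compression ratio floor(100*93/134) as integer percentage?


100*m/n = 100*93/134 ≈ 69.403.
floor = 69.

69


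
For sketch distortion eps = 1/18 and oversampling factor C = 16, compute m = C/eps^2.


1/eps = 18.
(1/eps)^2 = 324.
m = 16*324 = 5184.

5184


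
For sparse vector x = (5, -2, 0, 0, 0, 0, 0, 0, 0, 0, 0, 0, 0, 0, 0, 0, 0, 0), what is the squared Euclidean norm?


Non-zero entries: [(0, 5), (1, -2)]
Squares: [25, 4]
||x||_2^2 = sum = 29.

29


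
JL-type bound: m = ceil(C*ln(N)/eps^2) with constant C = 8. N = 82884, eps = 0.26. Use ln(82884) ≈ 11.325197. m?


ln(82884) ≈ 11.325197.
eps^2 = 0.26^2 = 0.0676.
C*ln(N)/eps^2 ≈ 8*11.325197/0.0676 ≈ 1340.26.
m = ceil(1340.26) = 1341.

1341


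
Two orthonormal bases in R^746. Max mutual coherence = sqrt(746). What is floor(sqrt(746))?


27^2 = 729 <= 746 < 784 = 28^2, so 27 <= sqrt(746) < 28.
floor(sqrt(746)) = 27.

27


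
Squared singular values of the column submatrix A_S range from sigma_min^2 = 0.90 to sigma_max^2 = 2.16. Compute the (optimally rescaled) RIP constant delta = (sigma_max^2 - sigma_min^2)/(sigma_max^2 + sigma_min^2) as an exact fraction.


lambda_max - lambda_min = 2.16 - 0.90 = 1.26.
lambda_max + lambda_min = 2.16 + 0.90 = 3.06.
delta = 1.26/3.06 = 126/306 = 7/17.

7/17


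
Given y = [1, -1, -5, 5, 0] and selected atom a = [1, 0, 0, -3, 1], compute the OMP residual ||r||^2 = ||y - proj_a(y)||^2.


a^T a = 11.
a^T y = -14.
coeff = -14/11 = -14/11.
||r||^2 = 376/11.

376/11


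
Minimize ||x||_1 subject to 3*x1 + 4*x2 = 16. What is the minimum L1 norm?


Axis intercepts:
  x1 = 16/3, x2 = 0: L1 = 16/3
  x1 = 0, x2 = 4: L1 = 4
x* = (0, 4)
||x*||_1 = 4.

4


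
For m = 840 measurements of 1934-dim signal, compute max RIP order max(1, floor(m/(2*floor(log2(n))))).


floor(log2(1934)) = 10.
2*10 = 20.
m/(2*floor(log2(n))) = 840/20 ≈ 42.0.
floor = 42.
k = max(1, 42) = 42.

42
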